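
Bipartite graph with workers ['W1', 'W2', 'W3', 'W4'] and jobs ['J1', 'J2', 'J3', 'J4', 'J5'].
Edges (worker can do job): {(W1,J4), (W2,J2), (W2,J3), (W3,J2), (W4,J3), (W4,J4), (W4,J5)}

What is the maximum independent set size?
Maximum independent set = 5

By König's theorem:
- Min vertex cover = Max matching = 4
- Max independent set = Total vertices - Min vertex cover
- Max independent set = 9 - 4 = 5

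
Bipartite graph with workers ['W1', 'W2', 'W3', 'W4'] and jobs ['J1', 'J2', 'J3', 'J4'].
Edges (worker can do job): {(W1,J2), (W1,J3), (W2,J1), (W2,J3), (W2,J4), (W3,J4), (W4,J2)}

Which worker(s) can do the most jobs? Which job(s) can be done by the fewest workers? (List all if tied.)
Most versatile: W2 (3 jobs); Least covered: J1 (1 workers)

Worker degrees (jobs they can do): W1:2, W2:3, W3:1, W4:1
Job degrees (workers who can do it): J1:1, J2:2, J3:2, J4:2

Maximum worker degree is 3, achieved by: W2
Minimum job degree is 1, achieved by: J1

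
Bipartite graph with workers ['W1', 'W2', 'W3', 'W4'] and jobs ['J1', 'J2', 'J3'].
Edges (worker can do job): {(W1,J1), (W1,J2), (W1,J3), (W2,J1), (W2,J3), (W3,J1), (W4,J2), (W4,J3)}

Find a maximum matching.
Matching: {(W1,J2), (W3,J1), (W4,J3)}

Maximum matching (size 3):
  W1 → J2
  W3 → J1
  W4 → J3

Each worker is assigned to at most one job, and each job to at most one worker.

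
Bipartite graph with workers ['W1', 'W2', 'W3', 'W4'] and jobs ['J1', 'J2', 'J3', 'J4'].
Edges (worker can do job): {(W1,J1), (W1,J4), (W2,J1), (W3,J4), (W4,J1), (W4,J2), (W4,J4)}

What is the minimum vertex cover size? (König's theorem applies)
Minimum vertex cover size = 3

By König's theorem: in bipartite graphs,
min vertex cover = max matching = 3

Maximum matching has size 3, so minimum vertex cover also has size 3.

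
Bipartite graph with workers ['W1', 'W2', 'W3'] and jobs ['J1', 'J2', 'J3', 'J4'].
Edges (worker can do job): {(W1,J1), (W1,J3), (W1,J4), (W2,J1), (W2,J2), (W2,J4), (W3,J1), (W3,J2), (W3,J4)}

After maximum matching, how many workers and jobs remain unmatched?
Unmatched: 0 workers, 1 jobs

Maximum matching size: 3
Workers: 3 total, 3 matched, 0 unmatched
Jobs: 4 total, 3 matched, 1 unmatched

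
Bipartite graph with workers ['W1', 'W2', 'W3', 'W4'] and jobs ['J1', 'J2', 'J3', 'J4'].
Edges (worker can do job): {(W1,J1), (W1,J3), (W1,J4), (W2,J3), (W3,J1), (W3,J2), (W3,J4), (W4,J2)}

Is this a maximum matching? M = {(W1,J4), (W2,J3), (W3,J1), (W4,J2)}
Yes, size 4 is maximum

Proposed matching has size 4.
Maximum matching size for this graph: 4.

This is a maximum matching.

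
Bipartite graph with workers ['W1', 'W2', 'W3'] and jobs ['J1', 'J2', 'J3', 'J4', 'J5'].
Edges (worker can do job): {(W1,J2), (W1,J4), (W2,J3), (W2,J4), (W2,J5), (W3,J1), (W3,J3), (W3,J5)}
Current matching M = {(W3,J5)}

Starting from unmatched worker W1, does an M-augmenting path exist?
Yes: W1 → J4

An M-augmenting path alternates non-matching / matching edges, starting and ending at unmatched vertices.
Path: W1 → J4
(J4 is unmatched in M, so the path is augmenting.)
Flipping edges along this path would increase |M| from 1 to 2.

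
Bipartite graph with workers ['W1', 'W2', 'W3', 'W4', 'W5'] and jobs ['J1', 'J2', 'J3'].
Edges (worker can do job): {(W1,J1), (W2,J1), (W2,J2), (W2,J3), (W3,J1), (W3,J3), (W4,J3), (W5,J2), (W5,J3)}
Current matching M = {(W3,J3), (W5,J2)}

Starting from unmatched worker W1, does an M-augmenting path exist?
Yes: W1 → J1

An M-augmenting path alternates non-matching / matching edges, starting and ending at unmatched vertices.
Path: W1 → J1
(J1 is unmatched in M, so the path is augmenting.)
Flipping edges along this path would increase |M| from 2 to 3.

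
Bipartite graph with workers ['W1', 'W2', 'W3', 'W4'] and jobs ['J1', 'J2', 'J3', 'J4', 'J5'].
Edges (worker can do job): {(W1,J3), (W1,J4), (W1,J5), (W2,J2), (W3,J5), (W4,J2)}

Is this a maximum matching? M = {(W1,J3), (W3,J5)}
No, size 2 is not maximum

Proposed matching has size 2.
Maximum matching size for this graph: 3.

This is NOT maximum - can be improved to size 3.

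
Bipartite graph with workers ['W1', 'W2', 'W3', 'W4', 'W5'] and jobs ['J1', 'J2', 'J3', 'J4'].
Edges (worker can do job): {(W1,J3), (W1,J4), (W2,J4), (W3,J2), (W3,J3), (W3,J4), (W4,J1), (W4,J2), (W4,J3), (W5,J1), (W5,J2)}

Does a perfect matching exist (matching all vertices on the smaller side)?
Yes, perfect matching exists (size 4)

Perfect matching: {(W1,J3), (W3,J4), (W4,J1), (W5,J2)}
All 4 vertices on the smaller side are matched.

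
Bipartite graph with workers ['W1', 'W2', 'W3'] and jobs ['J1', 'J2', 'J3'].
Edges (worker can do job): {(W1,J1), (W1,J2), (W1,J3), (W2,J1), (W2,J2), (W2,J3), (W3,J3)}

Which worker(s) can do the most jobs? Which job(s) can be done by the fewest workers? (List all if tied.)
Most versatile: W1, W2 (3 jobs); Least covered: J1, J2 (2 workers)

Worker degrees (jobs they can do): W1:3, W2:3, W3:1
Job degrees (workers who can do it): J1:2, J2:2, J3:3

Maximum worker degree is 3, achieved by: W1, W2
Minimum job degree is 2, achieved by: J1, J2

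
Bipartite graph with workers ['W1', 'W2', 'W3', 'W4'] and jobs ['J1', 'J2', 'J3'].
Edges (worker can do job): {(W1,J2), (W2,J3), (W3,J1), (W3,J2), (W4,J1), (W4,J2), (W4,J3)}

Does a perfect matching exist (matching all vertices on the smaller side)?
Yes, perfect matching exists (size 3)

Perfect matching: {(W1,J2), (W3,J1), (W4,J3)}
All 3 vertices on the smaller side are matched.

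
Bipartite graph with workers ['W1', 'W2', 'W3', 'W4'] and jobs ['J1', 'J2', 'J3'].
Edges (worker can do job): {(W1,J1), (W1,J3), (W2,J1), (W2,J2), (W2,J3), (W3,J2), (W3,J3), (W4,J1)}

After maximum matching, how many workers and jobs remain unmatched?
Unmatched: 1 workers, 0 jobs

Maximum matching size: 3
Workers: 4 total, 3 matched, 1 unmatched
Jobs: 3 total, 3 matched, 0 unmatched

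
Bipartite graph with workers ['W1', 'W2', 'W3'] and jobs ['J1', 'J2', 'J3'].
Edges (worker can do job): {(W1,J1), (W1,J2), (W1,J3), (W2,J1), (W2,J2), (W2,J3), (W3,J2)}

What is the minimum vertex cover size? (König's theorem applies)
Minimum vertex cover size = 3

By König's theorem: in bipartite graphs,
min vertex cover = max matching = 3

Maximum matching has size 3, so minimum vertex cover also has size 3.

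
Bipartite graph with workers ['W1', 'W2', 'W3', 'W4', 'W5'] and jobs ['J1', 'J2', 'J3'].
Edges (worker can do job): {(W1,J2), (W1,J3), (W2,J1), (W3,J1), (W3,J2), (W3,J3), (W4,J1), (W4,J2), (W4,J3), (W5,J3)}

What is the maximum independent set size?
Maximum independent set = 5

By König's theorem:
- Min vertex cover = Max matching = 3
- Max independent set = Total vertices - Min vertex cover
- Max independent set = 8 - 3 = 5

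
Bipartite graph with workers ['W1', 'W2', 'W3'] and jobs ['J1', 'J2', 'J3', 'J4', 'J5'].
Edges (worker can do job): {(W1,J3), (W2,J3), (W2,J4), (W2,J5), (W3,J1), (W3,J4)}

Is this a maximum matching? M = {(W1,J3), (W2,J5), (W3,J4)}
Yes, size 3 is maximum

Proposed matching has size 3.
Maximum matching size for this graph: 3.

This is a maximum matching.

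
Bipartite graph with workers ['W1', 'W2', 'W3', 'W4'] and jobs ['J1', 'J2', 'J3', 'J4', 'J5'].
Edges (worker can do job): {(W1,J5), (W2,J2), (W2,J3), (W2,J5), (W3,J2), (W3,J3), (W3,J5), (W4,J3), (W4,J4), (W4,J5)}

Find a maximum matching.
Matching: {(W1,J5), (W2,J2), (W3,J3), (W4,J4)}

Maximum matching (size 4):
  W1 → J5
  W2 → J2
  W3 → J3
  W4 → J4

Each worker is assigned to at most one job, and each job to at most one worker.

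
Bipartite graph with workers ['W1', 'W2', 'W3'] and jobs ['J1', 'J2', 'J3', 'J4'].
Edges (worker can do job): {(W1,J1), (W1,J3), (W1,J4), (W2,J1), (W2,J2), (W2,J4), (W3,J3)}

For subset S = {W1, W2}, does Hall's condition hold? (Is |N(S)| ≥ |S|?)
Yes: |N(S)| = 4, |S| = 2

Subset S = {W1, W2}
Neighbors N(S) = {J1, J2, J3, J4}

|N(S)| = 4, |S| = 2
Hall's condition: |N(S)| ≥ |S| is satisfied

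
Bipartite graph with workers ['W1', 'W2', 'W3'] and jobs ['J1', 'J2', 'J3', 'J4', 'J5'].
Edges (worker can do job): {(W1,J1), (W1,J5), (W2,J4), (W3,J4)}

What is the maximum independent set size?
Maximum independent set = 6

By König's theorem:
- Min vertex cover = Max matching = 2
- Max independent set = Total vertices - Min vertex cover
- Max independent set = 8 - 2 = 6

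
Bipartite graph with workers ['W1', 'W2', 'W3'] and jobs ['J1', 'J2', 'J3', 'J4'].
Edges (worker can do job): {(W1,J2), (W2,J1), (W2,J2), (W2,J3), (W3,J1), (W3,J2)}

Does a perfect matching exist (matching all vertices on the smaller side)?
Yes, perfect matching exists (size 3)

Perfect matching: {(W1,J2), (W2,J3), (W3,J1)}
All 3 vertices on the smaller side are matched.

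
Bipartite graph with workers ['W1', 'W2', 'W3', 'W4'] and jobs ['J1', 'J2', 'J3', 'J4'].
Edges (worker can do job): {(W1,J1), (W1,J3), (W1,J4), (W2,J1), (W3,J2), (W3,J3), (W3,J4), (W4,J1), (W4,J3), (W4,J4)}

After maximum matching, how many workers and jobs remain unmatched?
Unmatched: 0 workers, 0 jobs

Maximum matching size: 4
Workers: 4 total, 4 matched, 0 unmatched
Jobs: 4 total, 4 matched, 0 unmatched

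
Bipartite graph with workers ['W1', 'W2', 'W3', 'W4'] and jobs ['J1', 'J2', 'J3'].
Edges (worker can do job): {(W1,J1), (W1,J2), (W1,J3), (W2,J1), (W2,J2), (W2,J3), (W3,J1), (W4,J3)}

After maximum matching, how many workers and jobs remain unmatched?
Unmatched: 1 workers, 0 jobs

Maximum matching size: 3
Workers: 4 total, 3 matched, 1 unmatched
Jobs: 3 total, 3 matched, 0 unmatched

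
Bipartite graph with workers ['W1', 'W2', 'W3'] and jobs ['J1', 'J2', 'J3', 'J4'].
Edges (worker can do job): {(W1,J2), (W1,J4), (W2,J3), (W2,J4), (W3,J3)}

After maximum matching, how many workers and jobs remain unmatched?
Unmatched: 0 workers, 1 jobs

Maximum matching size: 3
Workers: 3 total, 3 matched, 0 unmatched
Jobs: 4 total, 3 matched, 1 unmatched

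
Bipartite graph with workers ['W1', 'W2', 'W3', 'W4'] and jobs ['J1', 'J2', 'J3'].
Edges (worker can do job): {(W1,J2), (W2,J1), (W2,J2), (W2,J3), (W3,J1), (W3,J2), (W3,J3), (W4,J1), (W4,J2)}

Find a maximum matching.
Matching: {(W2,J3), (W3,J1), (W4,J2)}

Maximum matching (size 3):
  W2 → J3
  W3 → J1
  W4 → J2

Each worker is assigned to at most one job, and each job to at most one worker.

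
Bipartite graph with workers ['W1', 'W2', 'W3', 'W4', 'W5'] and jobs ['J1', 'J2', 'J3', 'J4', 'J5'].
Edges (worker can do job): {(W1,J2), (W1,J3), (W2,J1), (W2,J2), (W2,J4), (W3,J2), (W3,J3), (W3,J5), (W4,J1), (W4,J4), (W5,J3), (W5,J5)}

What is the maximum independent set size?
Maximum independent set = 5

By König's theorem:
- Min vertex cover = Max matching = 5
- Max independent set = Total vertices - Min vertex cover
- Max independent set = 10 - 5 = 5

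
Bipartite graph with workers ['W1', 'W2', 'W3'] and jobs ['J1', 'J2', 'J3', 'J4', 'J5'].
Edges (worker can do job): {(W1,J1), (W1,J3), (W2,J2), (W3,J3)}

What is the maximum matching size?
Maximum matching size = 3

Maximum matching: {(W1,J1), (W2,J2), (W3,J3)}
Size: 3

This assigns 3 workers to 3 distinct jobs.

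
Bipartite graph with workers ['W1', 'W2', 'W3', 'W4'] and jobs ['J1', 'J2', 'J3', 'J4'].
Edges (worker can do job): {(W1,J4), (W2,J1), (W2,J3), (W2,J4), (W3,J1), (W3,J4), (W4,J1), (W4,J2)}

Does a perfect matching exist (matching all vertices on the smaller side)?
Yes, perfect matching exists (size 4)

Perfect matching: {(W1,J4), (W2,J3), (W3,J1), (W4,J2)}
All 4 vertices on the smaller side are matched.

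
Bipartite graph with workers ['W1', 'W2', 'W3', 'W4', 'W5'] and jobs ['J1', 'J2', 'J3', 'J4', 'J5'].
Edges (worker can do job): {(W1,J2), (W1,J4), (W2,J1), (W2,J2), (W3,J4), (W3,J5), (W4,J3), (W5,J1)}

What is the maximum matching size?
Maximum matching size = 5

Maximum matching: {(W1,J4), (W2,J2), (W3,J5), (W4,J3), (W5,J1)}
Size: 5

This assigns 5 workers to 5 distinct jobs.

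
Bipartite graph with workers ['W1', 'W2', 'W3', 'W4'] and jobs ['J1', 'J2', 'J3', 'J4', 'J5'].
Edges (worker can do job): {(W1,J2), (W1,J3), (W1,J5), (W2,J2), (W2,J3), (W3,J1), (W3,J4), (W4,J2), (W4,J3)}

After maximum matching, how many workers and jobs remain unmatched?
Unmatched: 0 workers, 1 jobs

Maximum matching size: 4
Workers: 4 total, 4 matched, 0 unmatched
Jobs: 5 total, 4 matched, 1 unmatched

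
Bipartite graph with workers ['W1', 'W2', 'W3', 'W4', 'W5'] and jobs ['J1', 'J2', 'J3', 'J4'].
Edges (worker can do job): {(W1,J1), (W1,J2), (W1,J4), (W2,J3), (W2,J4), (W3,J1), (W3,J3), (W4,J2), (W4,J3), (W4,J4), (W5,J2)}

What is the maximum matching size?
Maximum matching size = 4

Maximum matching: {(W1,J1), (W3,J3), (W4,J4), (W5,J2)}
Size: 4

This assigns 4 workers to 4 distinct jobs.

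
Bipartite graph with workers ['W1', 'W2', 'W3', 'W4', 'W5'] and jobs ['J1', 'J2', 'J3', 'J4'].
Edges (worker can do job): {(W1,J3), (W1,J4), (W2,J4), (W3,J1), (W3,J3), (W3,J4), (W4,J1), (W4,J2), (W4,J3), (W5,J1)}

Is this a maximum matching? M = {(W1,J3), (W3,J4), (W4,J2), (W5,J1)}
Yes, size 4 is maximum

Proposed matching has size 4.
Maximum matching size for this graph: 4.

This is a maximum matching.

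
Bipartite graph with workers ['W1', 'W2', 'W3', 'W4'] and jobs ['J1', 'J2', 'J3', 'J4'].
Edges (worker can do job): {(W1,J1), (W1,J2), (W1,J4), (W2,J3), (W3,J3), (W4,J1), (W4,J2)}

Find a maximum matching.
Matching: {(W1,J2), (W3,J3), (W4,J1)}

Maximum matching (size 3):
  W1 → J2
  W3 → J3
  W4 → J1

Each worker is assigned to at most one job, and each job to at most one worker.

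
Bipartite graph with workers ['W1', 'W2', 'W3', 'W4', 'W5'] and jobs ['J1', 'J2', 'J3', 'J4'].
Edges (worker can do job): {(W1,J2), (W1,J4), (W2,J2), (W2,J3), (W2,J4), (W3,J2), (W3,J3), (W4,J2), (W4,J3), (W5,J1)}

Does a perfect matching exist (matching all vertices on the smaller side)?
Yes, perfect matching exists (size 4)

Perfect matching: {(W1,J4), (W3,J3), (W4,J2), (W5,J1)}
All 4 vertices on the smaller side are matched.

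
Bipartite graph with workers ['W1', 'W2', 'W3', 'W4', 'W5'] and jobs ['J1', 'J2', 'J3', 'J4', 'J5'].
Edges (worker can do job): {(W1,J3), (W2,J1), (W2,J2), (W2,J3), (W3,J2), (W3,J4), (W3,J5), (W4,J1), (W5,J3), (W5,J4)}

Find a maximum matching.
Matching: {(W1,J3), (W2,J2), (W3,J5), (W4,J1), (W5,J4)}

Maximum matching (size 5):
  W1 → J3
  W2 → J2
  W3 → J5
  W4 → J1
  W5 → J4

Each worker is assigned to at most one job, and each job to at most one worker.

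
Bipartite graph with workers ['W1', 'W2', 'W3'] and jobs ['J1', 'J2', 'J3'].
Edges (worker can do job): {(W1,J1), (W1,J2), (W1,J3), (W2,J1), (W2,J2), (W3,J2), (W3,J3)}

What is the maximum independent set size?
Maximum independent set = 3

By König's theorem:
- Min vertex cover = Max matching = 3
- Max independent set = Total vertices - Min vertex cover
- Max independent set = 6 - 3 = 3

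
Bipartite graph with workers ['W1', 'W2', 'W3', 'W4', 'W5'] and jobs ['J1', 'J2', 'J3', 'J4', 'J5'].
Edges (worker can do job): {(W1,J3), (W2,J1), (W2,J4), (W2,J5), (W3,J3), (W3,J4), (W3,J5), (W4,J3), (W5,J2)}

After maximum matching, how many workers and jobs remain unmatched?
Unmatched: 1 workers, 1 jobs

Maximum matching size: 4
Workers: 5 total, 4 matched, 1 unmatched
Jobs: 5 total, 4 matched, 1 unmatched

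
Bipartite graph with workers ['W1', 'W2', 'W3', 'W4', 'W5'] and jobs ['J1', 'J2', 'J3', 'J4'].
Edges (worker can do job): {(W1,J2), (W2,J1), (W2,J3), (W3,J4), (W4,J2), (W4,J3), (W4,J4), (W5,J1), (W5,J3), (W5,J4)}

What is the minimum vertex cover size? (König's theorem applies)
Minimum vertex cover size = 4

By König's theorem: in bipartite graphs,
min vertex cover = max matching = 4

Maximum matching has size 4, so minimum vertex cover also has size 4.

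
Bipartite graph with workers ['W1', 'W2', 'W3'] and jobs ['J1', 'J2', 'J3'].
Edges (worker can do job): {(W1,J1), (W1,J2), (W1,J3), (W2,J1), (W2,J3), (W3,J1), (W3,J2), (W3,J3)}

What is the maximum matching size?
Maximum matching size = 3

Maximum matching: {(W1,J2), (W2,J3), (W3,J1)}
Size: 3

This assigns 3 workers to 3 distinct jobs.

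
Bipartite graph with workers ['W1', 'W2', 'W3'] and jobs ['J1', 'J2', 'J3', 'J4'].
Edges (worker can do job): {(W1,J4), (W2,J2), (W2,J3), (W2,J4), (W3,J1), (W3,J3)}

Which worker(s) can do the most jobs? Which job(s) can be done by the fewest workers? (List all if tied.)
Most versatile: W2 (3 jobs); Least covered: J1, J2 (1 workers)

Worker degrees (jobs they can do): W1:1, W2:3, W3:2
Job degrees (workers who can do it): J1:1, J2:1, J3:2, J4:2

Maximum worker degree is 3, achieved by: W2
Minimum job degree is 1, achieved by: J1, J2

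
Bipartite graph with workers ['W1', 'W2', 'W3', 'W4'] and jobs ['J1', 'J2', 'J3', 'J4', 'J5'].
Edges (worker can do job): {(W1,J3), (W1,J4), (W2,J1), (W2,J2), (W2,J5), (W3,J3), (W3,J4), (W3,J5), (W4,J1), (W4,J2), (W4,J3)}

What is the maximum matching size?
Maximum matching size = 4

Maximum matching: {(W1,J3), (W2,J2), (W3,J5), (W4,J1)}
Size: 4

This assigns 4 workers to 4 distinct jobs.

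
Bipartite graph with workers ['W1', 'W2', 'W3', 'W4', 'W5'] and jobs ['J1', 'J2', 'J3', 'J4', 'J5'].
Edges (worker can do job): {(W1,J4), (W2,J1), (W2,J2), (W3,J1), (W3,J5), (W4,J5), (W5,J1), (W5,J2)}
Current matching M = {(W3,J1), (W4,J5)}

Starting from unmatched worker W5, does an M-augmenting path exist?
Yes: W5 → J2

An M-augmenting path alternates non-matching / matching edges, starting and ending at unmatched vertices.
Path: W5 → J2
(J2 is unmatched in M, so the path is augmenting.)
Flipping edges along this path would increase |M| from 2 to 3.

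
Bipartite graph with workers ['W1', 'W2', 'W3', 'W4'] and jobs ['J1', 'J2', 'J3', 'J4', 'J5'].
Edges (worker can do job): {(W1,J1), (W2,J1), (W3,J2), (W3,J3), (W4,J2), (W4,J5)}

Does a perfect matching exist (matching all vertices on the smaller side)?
No, maximum matching has size 3 < 4

Maximum matching has size 3, need 4 for perfect matching.
Unmatched workers: ['W2']
Unmatched jobs: ['J2', 'J4']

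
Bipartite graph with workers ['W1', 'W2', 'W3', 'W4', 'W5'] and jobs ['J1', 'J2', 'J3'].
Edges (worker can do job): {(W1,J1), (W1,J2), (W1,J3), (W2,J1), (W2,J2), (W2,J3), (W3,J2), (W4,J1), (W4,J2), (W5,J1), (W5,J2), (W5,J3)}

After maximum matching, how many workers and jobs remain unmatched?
Unmatched: 2 workers, 0 jobs

Maximum matching size: 3
Workers: 5 total, 3 matched, 2 unmatched
Jobs: 3 total, 3 matched, 0 unmatched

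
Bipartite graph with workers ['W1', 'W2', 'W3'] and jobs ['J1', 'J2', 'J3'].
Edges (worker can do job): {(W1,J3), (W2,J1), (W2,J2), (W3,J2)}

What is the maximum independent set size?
Maximum independent set = 3

By König's theorem:
- Min vertex cover = Max matching = 3
- Max independent set = Total vertices - Min vertex cover
- Max independent set = 6 - 3 = 3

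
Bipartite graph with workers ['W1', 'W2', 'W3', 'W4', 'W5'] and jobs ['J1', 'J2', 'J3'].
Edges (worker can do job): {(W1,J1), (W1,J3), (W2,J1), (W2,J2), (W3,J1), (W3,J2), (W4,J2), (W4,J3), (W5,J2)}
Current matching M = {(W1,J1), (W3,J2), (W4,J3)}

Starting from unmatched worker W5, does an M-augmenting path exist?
No augmenting path from W5

Alternating search from W5 reaches jobs: {J1, J2, J3}.
Every reachable job is already matched in M, and following those matched edges back to workers exposes no further unvisited jobs.
No M-augmenting path from W5 exists.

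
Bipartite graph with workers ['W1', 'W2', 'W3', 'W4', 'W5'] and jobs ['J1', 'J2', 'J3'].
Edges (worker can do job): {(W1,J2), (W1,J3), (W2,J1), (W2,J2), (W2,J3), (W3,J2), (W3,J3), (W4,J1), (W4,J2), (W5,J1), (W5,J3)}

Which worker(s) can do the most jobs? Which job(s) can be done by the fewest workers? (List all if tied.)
Most versatile: W2 (3 jobs); Least covered: J1 (3 workers)

Worker degrees (jobs they can do): W1:2, W2:3, W3:2, W4:2, W5:2
Job degrees (workers who can do it): J1:3, J2:4, J3:4

Maximum worker degree is 3, achieved by: W2
Minimum job degree is 3, achieved by: J1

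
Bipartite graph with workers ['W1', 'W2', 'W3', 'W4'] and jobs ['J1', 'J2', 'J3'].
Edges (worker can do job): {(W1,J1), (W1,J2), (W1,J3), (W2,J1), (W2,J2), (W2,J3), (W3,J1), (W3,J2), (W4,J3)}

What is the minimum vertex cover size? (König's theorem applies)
Minimum vertex cover size = 3

By König's theorem: in bipartite graphs,
min vertex cover = max matching = 3

Maximum matching has size 3, so minimum vertex cover also has size 3.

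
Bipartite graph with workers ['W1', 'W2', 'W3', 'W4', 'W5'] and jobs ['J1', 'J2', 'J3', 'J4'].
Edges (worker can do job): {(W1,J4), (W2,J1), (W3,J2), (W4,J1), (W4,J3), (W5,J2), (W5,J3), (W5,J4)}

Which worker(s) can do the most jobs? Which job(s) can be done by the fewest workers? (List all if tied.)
Most versatile: W5 (3 jobs); Least covered: J1, J2, J3, J4 (2 workers)

Worker degrees (jobs they can do): W1:1, W2:1, W3:1, W4:2, W5:3
Job degrees (workers who can do it): J1:2, J2:2, J3:2, J4:2

Maximum worker degree is 3, achieved by: W5
Minimum job degree is 2, achieved by: J1, J2, J3, J4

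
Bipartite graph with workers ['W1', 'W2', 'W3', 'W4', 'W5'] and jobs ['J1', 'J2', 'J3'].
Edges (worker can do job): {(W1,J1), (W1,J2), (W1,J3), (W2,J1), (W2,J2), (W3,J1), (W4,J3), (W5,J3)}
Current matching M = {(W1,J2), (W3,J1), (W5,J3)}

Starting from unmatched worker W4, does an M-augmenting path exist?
No augmenting path from W4

Alternating search from W4 reaches jobs: {J3}.
Every reachable job is already matched in M, and following those matched edges back to workers exposes no further unvisited jobs.
No M-augmenting path from W4 exists.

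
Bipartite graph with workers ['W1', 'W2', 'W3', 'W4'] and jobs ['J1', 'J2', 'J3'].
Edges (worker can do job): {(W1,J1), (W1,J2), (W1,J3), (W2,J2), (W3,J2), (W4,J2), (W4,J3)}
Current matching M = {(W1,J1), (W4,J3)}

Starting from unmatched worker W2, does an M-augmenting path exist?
Yes: W2 → J2

An M-augmenting path alternates non-matching / matching edges, starting and ending at unmatched vertices.
Path: W2 → J2
(J2 is unmatched in M, so the path is augmenting.)
Flipping edges along this path would increase |M| from 2 to 3.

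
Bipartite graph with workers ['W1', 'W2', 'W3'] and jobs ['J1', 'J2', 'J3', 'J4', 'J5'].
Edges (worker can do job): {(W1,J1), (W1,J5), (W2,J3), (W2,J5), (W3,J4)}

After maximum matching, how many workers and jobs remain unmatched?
Unmatched: 0 workers, 2 jobs

Maximum matching size: 3
Workers: 3 total, 3 matched, 0 unmatched
Jobs: 5 total, 3 matched, 2 unmatched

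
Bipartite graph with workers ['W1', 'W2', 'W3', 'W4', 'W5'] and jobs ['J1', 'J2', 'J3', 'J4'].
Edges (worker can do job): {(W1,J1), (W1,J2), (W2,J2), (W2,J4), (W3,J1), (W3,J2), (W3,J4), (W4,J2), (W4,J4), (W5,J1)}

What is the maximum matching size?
Maximum matching size = 3

Maximum matching: {(W3,J2), (W4,J4), (W5,J1)}
Size: 3

This assigns 3 workers to 3 distinct jobs.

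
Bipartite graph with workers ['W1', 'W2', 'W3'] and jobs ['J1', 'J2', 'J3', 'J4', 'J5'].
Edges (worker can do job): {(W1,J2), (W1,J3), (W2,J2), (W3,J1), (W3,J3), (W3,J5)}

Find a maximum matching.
Matching: {(W1,J3), (W2,J2), (W3,J5)}

Maximum matching (size 3):
  W1 → J3
  W2 → J2
  W3 → J5

Each worker is assigned to at most one job, and each job to at most one worker.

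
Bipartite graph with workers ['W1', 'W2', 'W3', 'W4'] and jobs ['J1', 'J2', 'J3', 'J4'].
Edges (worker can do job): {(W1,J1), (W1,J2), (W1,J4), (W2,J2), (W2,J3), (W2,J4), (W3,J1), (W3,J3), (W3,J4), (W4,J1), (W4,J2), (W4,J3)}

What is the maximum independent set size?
Maximum independent set = 4

By König's theorem:
- Min vertex cover = Max matching = 4
- Max independent set = Total vertices - Min vertex cover
- Max independent set = 8 - 4 = 4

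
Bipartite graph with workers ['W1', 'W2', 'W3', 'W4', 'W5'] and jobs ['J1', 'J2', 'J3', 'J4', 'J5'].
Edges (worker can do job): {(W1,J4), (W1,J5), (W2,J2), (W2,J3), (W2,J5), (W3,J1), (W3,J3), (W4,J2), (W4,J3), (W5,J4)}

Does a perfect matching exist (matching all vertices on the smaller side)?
Yes, perfect matching exists (size 5)

Perfect matching: {(W1,J5), (W2,J2), (W3,J1), (W4,J3), (W5,J4)}
All 5 vertices on the smaller side are matched.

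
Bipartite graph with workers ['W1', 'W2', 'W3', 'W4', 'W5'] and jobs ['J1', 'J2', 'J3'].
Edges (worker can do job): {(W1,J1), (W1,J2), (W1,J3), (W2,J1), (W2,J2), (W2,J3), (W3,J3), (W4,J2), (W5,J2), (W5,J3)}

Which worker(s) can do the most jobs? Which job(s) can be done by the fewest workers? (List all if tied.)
Most versatile: W1, W2 (3 jobs); Least covered: J1 (2 workers)

Worker degrees (jobs they can do): W1:3, W2:3, W3:1, W4:1, W5:2
Job degrees (workers who can do it): J1:2, J2:4, J3:4

Maximum worker degree is 3, achieved by: W1, W2
Minimum job degree is 2, achieved by: J1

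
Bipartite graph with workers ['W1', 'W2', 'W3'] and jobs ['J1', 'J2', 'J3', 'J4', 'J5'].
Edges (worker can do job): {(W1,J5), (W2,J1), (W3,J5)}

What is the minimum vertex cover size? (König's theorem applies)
Minimum vertex cover size = 2

By König's theorem: in bipartite graphs,
min vertex cover = max matching = 2

Maximum matching has size 2, so minimum vertex cover also has size 2.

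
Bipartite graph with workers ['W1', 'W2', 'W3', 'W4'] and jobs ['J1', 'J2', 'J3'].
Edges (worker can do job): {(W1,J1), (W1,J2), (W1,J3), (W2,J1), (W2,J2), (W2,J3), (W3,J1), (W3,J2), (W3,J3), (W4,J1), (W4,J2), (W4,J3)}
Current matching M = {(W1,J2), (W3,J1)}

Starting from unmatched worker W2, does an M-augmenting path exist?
Yes: W2 → J2 → W1 → J1 → W3 → J3

An M-augmenting path alternates non-matching / matching edges, starting and ending at unmatched vertices.
Path: W2 → J2 → W1 → J1 → W3 → J3
(J3 is unmatched in M, so the path is augmenting.)
Flipping edges along this path would increase |M| from 2 to 3.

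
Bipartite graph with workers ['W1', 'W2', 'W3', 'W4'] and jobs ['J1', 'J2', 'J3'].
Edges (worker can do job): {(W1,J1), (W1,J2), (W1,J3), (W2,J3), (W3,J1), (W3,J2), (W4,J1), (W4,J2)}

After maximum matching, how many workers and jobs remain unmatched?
Unmatched: 1 workers, 0 jobs

Maximum matching size: 3
Workers: 4 total, 3 matched, 1 unmatched
Jobs: 3 total, 3 matched, 0 unmatched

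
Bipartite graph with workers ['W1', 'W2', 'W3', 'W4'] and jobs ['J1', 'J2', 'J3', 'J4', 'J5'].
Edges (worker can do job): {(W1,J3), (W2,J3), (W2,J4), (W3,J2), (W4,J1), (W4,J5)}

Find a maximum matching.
Matching: {(W1,J3), (W2,J4), (W3,J2), (W4,J5)}

Maximum matching (size 4):
  W1 → J3
  W2 → J4
  W3 → J2
  W4 → J5

Each worker is assigned to at most one job, and each job to at most one worker.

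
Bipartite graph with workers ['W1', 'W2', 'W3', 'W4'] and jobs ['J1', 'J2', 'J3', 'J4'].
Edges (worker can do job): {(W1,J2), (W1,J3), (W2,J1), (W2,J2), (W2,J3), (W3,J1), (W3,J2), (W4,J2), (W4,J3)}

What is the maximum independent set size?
Maximum independent set = 5

By König's theorem:
- Min vertex cover = Max matching = 3
- Max independent set = Total vertices - Min vertex cover
- Max independent set = 8 - 3 = 5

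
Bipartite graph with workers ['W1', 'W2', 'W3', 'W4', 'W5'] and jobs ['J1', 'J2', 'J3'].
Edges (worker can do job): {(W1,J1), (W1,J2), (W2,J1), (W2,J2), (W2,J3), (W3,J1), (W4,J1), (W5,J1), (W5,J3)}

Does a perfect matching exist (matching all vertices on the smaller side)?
Yes, perfect matching exists (size 3)

Perfect matching: {(W1,J2), (W3,J1), (W5,J3)}
All 3 vertices on the smaller side are matched.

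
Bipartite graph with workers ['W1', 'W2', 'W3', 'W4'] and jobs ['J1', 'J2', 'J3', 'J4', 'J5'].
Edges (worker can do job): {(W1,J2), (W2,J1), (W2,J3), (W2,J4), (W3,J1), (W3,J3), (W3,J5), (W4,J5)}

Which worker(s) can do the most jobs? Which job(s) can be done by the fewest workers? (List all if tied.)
Most versatile: W2, W3 (3 jobs); Least covered: J2, J4 (1 workers)

Worker degrees (jobs they can do): W1:1, W2:3, W3:3, W4:1
Job degrees (workers who can do it): J1:2, J2:1, J3:2, J4:1, J5:2

Maximum worker degree is 3, achieved by: W2, W3
Minimum job degree is 1, achieved by: J2, J4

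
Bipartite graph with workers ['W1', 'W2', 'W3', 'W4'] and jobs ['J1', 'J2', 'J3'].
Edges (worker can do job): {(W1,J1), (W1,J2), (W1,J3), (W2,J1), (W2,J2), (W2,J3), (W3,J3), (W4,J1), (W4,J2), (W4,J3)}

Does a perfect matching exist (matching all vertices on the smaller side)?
Yes, perfect matching exists (size 3)

Perfect matching: {(W1,J2), (W3,J3), (W4,J1)}
All 3 vertices on the smaller side are matched.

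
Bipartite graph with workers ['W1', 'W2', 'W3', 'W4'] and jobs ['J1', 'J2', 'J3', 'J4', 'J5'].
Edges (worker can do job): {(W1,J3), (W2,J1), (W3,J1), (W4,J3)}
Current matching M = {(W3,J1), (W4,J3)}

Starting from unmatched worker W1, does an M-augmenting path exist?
No augmenting path from W1

Alternating search from W1 reaches jobs: {J3}.
Every reachable job is already matched in M, and following those matched edges back to workers exposes no further unvisited jobs.
No M-augmenting path from W1 exists.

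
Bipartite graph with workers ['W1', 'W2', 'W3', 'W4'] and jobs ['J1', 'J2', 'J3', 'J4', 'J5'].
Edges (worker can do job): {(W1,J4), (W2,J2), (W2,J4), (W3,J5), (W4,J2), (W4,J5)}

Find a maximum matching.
Matching: {(W1,J4), (W3,J5), (W4,J2)}

Maximum matching (size 3):
  W1 → J4
  W3 → J5
  W4 → J2

Each worker is assigned to at most one job, and each job to at most one worker.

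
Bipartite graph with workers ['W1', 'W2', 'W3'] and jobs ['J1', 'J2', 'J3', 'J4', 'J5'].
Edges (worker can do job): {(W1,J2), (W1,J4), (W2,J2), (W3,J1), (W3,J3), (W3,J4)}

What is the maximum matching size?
Maximum matching size = 3

Maximum matching: {(W1,J4), (W2,J2), (W3,J1)}
Size: 3

This assigns 3 workers to 3 distinct jobs.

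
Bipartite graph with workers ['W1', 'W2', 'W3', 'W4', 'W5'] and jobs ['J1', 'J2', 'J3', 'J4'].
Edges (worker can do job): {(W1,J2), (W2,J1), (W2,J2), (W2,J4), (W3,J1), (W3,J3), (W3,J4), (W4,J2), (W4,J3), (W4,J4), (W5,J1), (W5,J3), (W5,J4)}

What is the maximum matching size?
Maximum matching size = 4

Maximum matching: {(W2,J1), (W3,J3), (W4,J2), (W5,J4)}
Size: 4

This assigns 4 workers to 4 distinct jobs.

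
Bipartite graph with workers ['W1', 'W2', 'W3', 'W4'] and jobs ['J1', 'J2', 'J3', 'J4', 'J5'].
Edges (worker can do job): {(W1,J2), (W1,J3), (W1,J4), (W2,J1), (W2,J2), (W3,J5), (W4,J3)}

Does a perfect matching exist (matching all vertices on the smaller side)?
Yes, perfect matching exists (size 4)

Perfect matching: {(W1,J2), (W2,J1), (W3,J5), (W4,J3)}
All 4 vertices on the smaller side are matched.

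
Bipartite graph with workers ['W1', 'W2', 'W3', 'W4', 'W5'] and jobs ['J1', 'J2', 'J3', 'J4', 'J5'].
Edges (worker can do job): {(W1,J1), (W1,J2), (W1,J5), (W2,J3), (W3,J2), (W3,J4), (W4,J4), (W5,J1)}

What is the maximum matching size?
Maximum matching size = 5

Maximum matching: {(W1,J5), (W2,J3), (W3,J2), (W4,J4), (W5,J1)}
Size: 5

This assigns 5 workers to 5 distinct jobs.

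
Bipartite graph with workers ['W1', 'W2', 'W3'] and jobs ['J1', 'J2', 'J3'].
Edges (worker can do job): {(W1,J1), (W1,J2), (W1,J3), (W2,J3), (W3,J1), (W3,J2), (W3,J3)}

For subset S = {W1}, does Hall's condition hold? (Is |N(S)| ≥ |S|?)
Yes: |N(S)| = 3, |S| = 1

Subset S = {W1}
Neighbors N(S) = {J1, J2, J3}

|N(S)| = 3, |S| = 1
Hall's condition: |N(S)| ≥ |S| is satisfied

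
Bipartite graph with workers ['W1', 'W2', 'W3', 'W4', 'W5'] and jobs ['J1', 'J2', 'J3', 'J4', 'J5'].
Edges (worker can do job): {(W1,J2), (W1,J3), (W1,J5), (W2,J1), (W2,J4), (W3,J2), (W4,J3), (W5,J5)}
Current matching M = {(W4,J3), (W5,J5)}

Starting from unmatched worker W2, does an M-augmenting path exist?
Yes: W2 → J1

An M-augmenting path alternates non-matching / matching edges, starting and ending at unmatched vertices.
Path: W2 → J1
(J1 is unmatched in M, so the path is augmenting.)
Flipping edges along this path would increase |M| from 2 to 3.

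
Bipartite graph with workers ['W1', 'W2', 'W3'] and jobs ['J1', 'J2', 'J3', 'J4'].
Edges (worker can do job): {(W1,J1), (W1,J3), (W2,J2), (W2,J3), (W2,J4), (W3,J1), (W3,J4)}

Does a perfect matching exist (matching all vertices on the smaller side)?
Yes, perfect matching exists (size 3)

Perfect matching: {(W1,J1), (W2,J2), (W3,J4)}
All 3 vertices on the smaller side are matched.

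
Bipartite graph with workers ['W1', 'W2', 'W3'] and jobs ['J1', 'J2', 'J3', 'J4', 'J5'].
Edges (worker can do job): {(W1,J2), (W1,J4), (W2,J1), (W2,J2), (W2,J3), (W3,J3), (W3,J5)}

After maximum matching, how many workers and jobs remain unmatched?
Unmatched: 0 workers, 2 jobs

Maximum matching size: 3
Workers: 3 total, 3 matched, 0 unmatched
Jobs: 5 total, 3 matched, 2 unmatched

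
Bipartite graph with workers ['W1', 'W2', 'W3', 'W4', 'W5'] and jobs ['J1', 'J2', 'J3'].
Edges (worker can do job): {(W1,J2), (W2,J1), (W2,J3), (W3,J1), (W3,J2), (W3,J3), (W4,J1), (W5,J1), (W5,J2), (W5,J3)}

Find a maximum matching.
Matching: {(W3,J3), (W4,J1), (W5,J2)}

Maximum matching (size 3):
  W3 → J3
  W4 → J1
  W5 → J2

Each worker is assigned to at most one job, and each job to at most one worker.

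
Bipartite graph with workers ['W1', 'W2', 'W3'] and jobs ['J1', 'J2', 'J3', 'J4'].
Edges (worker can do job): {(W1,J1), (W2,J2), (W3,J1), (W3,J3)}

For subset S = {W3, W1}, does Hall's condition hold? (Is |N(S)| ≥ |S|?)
Yes: |N(S)| = 2, |S| = 2

Subset S = {W3, W1}
Neighbors N(S) = {J1, J3}

|N(S)| = 2, |S| = 2
Hall's condition: |N(S)| ≥ |S| is satisfied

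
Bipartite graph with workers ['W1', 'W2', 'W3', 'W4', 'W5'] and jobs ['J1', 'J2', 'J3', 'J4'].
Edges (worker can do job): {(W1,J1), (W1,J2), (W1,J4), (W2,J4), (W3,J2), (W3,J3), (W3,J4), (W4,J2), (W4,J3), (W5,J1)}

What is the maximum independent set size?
Maximum independent set = 5

By König's theorem:
- Min vertex cover = Max matching = 4
- Max independent set = Total vertices - Min vertex cover
- Max independent set = 9 - 4 = 5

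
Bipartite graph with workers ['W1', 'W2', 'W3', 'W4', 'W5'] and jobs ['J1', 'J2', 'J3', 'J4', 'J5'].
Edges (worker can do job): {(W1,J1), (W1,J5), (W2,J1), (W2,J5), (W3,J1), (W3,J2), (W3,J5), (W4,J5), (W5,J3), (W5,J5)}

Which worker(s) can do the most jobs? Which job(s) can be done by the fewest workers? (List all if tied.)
Most versatile: W3 (3 jobs); Least covered: J4 (0 workers)

Worker degrees (jobs they can do): W1:2, W2:2, W3:3, W4:1, W5:2
Job degrees (workers who can do it): J1:3, J2:1, J3:1, J4:0, J5:5

Maximum worker degree is 3, achieved by: W3
Minimum job degree is 0, achieved by: J4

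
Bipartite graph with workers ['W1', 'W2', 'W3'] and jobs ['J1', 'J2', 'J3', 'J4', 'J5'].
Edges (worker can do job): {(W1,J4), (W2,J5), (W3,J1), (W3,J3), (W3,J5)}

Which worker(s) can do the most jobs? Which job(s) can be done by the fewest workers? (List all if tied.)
Most versatile: W3 (3 jobs); Least covered: J2 (0 workers)

Worker degrees (jobs they can do): W1:1, W2:1, W3:3
Job degrees (workers who can do it): J1:1, J2:0, J3:1, J4:1, J5:2

Maximum worker degree is 3, achieved by: W3
Minimum job degree is 0, achieved by: J2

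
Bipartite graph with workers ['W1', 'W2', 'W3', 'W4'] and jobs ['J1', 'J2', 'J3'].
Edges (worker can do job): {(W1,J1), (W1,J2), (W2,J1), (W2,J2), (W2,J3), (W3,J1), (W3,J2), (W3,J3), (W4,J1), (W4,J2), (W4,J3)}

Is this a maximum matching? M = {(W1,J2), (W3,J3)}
No, size 2 is not maximum

Proposed matching has size 2.
Maximum matching size for this graph: 3.

This is NOT maximum - can be improved to size 3.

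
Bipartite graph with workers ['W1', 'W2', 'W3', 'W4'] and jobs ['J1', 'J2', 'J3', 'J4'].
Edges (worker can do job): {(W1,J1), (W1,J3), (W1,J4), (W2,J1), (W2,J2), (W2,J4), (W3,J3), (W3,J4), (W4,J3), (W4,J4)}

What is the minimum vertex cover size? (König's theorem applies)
Minimum vertex cover size = 4

By König's theorem: in bipartite graphs,
min vertex cover = max matching = 4

Maximum matching has size 4, so minimum vertex cover also has size 4.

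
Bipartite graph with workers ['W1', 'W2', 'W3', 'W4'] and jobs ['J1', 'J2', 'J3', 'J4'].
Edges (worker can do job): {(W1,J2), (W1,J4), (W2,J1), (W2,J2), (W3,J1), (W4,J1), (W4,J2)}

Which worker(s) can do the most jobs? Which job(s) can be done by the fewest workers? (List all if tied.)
Most versatile: W1, W2, W4 (2 jobs); Least covered: J3 (0 workers)

Worker degrees (jobs they can do): W1:2, W2:2, W3:1, W4:2
Job degrees (workers who can do it): J1:3, J2:3, J3:0, J4:1

Maximum worker degree is 2, achieved by: W1, W2, W4
Minimum job degree is 0, achieved by: J3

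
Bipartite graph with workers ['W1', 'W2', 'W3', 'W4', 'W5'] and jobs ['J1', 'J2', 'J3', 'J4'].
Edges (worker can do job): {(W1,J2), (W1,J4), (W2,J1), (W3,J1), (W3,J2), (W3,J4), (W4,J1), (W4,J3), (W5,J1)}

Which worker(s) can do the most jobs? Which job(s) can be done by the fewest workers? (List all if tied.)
Most versatile: W3 (3 jobs); Least covered: J3 (1 workers)

Worker degrees (jobs they can do): W1:2, W2:1, W3:3, W4:2, W5:1
Job degrees (workers who can do it): J1:4, J2:2, J3:1, J4:2

Maximum worker degree is 3, achieved by: W3
Minimum job degree is 1, achieved by: J3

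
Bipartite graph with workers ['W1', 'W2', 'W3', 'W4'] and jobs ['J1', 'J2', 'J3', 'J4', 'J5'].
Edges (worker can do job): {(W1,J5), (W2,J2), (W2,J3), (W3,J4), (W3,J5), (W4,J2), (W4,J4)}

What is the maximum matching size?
Maximum matching size = 4

Maximum matching: {(W1,J5), (W2,J3), (W3,J4), (W4,J2)}
Size: 4

This assigns 4 workers to 4 distinct jobs.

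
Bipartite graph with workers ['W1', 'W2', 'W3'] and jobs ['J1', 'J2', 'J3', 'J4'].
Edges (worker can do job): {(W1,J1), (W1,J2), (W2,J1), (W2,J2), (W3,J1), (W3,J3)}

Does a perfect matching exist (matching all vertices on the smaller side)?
Yes, perfect matching exists (size 3)

Perfect matching: {(W1,J2), (W2,J1), (W3,J3)}
All 3 vertices on the smaller side are matched.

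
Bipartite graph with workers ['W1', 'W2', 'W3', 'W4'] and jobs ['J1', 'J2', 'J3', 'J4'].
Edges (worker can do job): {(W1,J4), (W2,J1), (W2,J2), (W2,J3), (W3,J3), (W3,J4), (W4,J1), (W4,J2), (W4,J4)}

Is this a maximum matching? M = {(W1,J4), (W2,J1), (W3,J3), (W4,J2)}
Yes, size 4 is maximum

Proposed matching has size 4.
Maximum matching size for this graph: 4.

This is a maximum matching.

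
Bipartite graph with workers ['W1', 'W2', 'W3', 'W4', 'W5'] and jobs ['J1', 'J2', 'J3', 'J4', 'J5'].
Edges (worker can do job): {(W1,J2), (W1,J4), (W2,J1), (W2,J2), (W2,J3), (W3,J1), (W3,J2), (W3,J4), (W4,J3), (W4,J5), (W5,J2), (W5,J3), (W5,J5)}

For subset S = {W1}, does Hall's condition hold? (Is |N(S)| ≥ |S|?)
Yes: |N(S)| = 2, |S| = 1

Subset S = {W1}
Neighbors N(S) = {J2, J4}

|N(S)| = 2, |S| = 1
Hall's condition: |N(S)| ≥ |S| is satisfied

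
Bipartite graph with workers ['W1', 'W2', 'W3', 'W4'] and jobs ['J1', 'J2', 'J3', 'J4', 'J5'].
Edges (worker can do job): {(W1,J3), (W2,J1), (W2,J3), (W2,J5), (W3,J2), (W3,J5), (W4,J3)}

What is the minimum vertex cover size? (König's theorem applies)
Minimum vertex cover size = 3

By König's theorem: in bipartite graphs,
min vertex cover = max matching = 3

Maximum matching has size 3, so minimum vertex cover also has size 3.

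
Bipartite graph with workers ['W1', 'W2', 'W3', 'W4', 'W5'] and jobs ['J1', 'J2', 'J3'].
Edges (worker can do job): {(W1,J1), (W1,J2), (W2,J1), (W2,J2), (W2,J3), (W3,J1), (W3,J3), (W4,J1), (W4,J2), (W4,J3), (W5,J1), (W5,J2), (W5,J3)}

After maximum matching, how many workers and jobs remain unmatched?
Unmatched: 2 workers, 0 jobs

Maximum matching size: 3
Workers: 5 total, 3 matched, 2 unmatched
Jobs: 3 total, 3 matched, 0 unmatched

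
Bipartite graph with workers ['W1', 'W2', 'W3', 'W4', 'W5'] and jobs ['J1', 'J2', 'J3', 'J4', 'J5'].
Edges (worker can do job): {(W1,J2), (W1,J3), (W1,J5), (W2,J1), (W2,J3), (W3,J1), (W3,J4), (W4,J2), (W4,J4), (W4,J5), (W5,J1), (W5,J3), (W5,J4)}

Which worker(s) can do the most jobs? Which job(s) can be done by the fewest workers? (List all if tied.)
Most versatile: W1, W4, W5 (3 jobs); Least covered: J2, J5 (2 workers)

Worker degrees (jobs they can do): W1:3, W2:2, W3:2, W4:3, W5:3
Job degrees (workers who can do it): J1:3, J2:2, J3:3, J4:3, J5:2

Maximum worker degree is 3, achieved by: W1, W4, W5
Minimum job degree is 2, achieved by: J2, J5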